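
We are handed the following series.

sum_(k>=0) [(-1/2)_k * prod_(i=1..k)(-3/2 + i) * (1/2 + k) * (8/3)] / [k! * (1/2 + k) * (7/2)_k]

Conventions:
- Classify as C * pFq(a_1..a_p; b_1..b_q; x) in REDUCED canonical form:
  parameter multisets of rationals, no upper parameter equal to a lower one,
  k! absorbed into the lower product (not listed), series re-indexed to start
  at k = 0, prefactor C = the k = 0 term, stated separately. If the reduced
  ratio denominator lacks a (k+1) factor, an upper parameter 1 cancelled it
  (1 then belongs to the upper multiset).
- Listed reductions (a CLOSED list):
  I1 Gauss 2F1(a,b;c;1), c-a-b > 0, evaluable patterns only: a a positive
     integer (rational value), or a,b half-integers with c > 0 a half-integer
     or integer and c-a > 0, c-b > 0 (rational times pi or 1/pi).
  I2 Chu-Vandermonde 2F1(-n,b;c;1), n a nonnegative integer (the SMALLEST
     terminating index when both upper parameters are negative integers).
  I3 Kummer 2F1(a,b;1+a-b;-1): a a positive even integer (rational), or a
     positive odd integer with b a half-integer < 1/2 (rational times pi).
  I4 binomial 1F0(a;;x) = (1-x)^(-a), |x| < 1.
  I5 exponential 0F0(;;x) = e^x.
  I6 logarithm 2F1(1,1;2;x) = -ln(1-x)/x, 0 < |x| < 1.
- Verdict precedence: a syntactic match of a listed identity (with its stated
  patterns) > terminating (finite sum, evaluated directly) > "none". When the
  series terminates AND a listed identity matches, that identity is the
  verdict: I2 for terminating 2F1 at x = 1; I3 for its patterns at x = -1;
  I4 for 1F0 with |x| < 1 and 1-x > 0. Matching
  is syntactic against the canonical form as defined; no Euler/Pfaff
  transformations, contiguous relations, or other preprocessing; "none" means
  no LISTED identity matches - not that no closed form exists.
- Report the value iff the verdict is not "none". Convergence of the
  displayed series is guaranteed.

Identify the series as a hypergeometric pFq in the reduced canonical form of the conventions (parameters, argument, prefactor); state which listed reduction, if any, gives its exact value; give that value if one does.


Reduced: x = 1, 2F1, upper = {-1/2, -1/2}, lower = {7/2}, C = 8/3. Verdict: Gauss's theorem I1 (half-integer case) applies (x = 1; upper {-1/2, -1/2} half-integers, c = 7/2 in the evaluable pattern). Hence: (175/192) * pi.

First insight: with t_0 = 8/3, the running product (C = 8/3) telescopes to a rising factorial.
Step ratio: r(k) = 1 * (k-1/2) (k-1/2) / [(k+7/2) (k+1)] - rational in k, leading ratio 1; with t_0 = 8/3, classification follows.


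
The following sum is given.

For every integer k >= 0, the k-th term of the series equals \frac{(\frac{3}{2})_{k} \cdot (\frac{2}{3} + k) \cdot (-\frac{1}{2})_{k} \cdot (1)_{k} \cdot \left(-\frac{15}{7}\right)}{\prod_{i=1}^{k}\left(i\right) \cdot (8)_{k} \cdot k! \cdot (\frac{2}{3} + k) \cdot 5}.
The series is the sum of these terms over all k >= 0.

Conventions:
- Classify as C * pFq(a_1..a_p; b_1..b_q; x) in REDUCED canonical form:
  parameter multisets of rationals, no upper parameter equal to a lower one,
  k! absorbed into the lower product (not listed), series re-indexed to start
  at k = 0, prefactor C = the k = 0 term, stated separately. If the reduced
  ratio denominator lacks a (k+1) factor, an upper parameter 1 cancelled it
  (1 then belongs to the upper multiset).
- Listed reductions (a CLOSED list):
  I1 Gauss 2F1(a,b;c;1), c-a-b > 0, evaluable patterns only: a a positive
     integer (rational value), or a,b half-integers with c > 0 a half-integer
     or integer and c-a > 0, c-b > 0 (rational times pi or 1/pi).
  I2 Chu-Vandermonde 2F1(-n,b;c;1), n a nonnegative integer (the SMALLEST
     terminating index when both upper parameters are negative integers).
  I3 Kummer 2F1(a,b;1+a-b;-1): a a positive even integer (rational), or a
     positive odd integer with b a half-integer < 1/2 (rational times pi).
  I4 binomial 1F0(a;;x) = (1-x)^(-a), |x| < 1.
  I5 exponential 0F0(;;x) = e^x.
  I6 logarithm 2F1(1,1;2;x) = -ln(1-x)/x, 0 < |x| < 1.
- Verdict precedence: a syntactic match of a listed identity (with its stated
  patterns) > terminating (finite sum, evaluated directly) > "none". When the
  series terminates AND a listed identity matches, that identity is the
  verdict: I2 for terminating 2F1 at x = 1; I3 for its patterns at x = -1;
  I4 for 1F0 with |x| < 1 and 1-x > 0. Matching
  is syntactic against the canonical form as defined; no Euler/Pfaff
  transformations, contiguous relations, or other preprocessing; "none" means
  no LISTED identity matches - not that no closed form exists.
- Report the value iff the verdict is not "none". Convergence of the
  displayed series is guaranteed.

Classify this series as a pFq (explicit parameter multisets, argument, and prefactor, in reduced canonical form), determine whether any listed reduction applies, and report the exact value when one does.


The tell: from the first term -\frac{3}{7}: striking the common factor k + 2/3 reduces the term (C = -3/7, x = 1).
Adjacent-term ratio: r(k) = 1 * (k-\frac{1}{2}) (k+\frac{3}{2}) / [(k+8) (k+1)] ; factor over Q: parameters, x = 1, and C = -\frac{3}{7}.

Prefactor -\frac{3}{7}, argument 1: 2F1 with upper {-\frac{1}{2}, \frac{3}{2}} over lower {8}. Verdict (x = 1): Gauss (I1, half-integer pattern) applies (x = 1; upper {-\frac{1}{2}, \frac{3}{2}} half-integers, c = 8 in the evaluable pattern). Value: \left(-\frac{4194304}{3468465}\right) / \pi.


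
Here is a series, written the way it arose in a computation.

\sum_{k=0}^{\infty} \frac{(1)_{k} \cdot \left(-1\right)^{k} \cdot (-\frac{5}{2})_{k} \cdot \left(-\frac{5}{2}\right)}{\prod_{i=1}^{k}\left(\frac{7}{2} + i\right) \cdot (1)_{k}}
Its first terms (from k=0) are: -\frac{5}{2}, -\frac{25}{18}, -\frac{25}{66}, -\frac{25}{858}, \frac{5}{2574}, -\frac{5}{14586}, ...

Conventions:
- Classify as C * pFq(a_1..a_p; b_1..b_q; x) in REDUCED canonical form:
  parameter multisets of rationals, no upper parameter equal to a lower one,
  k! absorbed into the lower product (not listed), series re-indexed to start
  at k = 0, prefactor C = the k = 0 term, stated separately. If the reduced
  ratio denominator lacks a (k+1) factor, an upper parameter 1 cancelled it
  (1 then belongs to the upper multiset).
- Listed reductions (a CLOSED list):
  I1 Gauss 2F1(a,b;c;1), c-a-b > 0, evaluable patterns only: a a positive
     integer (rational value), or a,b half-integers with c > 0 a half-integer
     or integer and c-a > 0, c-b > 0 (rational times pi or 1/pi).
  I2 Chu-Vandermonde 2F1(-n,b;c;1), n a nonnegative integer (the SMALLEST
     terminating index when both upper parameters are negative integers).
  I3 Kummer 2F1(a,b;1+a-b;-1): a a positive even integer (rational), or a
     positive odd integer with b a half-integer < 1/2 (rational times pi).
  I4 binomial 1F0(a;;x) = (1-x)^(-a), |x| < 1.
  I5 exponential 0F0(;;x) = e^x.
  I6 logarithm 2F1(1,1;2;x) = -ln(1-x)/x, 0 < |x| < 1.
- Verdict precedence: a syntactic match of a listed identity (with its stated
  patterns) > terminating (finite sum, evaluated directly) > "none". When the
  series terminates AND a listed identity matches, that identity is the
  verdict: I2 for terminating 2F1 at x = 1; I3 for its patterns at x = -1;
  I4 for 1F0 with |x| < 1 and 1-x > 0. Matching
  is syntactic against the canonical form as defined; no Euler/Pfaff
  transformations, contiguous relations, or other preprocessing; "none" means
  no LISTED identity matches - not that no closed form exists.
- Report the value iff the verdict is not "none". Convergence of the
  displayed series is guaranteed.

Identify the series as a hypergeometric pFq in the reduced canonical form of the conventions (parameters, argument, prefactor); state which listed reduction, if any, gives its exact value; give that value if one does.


x = -1 here; the reduced form reads 2F1, upper {-\frac{5}{2}, 1}, lower {\frac{9}{2}}, C = -\frac{5}{2}. Verdict: the Kummer evaluation I3 fires (x = -1; c = \frac{9}{2} equals 1+a-b for upper {-\frac{5}{2}, 1}: listed pattern). Value: \left(-\frac{175}{128}\right) \cdot \pi.

Key observation: from the first term -\frac{5}{2}: the lower running product (prefactor -5/2) is a rising factorial.
Consecutive-term ratio: r(k) = -1 * (k-\frac{5}{2}) (k+1) / [(k+\frac{9}{2}) (k+1)] - rational; roots negated = parameters, x = -1, C = -\frac{5}{2}.


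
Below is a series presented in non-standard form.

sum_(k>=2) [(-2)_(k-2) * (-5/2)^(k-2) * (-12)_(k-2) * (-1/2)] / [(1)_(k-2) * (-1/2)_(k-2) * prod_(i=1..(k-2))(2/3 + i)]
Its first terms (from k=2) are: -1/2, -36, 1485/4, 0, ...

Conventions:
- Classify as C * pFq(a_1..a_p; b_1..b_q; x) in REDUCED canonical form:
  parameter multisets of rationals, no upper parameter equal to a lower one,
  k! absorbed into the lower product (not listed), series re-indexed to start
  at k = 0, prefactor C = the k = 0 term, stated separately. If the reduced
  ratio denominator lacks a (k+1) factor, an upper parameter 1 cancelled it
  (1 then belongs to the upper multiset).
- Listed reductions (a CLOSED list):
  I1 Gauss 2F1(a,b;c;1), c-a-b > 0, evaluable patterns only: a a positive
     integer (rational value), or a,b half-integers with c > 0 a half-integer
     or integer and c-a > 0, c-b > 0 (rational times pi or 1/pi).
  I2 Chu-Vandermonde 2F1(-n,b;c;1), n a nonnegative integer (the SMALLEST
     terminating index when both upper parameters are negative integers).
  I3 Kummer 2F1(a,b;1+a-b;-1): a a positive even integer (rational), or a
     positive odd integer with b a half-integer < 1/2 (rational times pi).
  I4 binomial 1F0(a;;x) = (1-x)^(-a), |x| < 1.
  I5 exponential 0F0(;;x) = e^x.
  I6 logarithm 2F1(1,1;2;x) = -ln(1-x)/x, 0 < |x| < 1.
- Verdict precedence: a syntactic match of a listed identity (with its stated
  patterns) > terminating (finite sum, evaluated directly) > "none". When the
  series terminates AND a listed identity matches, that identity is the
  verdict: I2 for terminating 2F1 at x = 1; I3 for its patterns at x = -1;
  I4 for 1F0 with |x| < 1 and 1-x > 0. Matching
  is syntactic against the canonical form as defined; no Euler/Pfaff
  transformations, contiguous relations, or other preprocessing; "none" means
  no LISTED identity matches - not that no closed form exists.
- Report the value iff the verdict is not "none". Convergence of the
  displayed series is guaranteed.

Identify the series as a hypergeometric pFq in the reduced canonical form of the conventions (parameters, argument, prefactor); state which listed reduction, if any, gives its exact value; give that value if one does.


This is -1/2 * 2F2(-12, -2; -1/2, 5/3; -5/2) in reduced canonical form. Verdict: terminating at k = 2: the factor (-2)_k kills every later term; summing the 3 survivors is exact. Hence: 1339/4.

Key observation: t_0 = -1/2 here, and (1)_k (prefactor -1/2) is k! itself.
Term ratio: r(k) = (-5/2) * (k-12) (k-2) / [(k-1/2) (k+5/3) (k+1)] ; factor over Q: parameters, x = (-5/2), and C = -1/2.


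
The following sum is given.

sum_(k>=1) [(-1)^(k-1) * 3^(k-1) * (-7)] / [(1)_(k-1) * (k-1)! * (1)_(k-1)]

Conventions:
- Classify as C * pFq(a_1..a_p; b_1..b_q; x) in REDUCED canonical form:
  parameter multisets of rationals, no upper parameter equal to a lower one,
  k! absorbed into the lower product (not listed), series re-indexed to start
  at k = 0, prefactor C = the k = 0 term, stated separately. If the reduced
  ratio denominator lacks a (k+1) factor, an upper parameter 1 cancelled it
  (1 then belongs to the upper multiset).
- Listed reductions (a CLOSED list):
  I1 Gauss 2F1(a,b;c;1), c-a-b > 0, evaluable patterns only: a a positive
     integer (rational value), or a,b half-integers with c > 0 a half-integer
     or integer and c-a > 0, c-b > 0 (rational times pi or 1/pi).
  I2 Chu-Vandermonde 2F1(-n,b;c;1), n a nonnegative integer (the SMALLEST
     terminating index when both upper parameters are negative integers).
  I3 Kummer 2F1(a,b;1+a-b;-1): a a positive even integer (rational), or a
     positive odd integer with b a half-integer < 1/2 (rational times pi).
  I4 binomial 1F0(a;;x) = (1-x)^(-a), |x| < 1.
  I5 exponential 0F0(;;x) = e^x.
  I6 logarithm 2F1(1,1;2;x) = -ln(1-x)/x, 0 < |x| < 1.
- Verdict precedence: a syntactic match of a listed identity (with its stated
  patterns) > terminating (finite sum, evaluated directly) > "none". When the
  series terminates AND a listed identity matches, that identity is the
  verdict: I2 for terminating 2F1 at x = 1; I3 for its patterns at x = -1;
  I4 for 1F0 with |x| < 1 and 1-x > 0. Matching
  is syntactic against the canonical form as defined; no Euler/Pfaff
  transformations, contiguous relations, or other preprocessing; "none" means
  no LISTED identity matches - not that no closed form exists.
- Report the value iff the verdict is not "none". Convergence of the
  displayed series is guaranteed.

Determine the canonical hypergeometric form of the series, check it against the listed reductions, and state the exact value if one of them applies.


The tell: from the first term -7: the (-1)^k factor (C = -7, x = -3) folds into the argument's sign.
Ratio: r(k) = (-3) * 1 / [(k+1) (k+1) (k+1)] - rational; roots negated = parameters, x = (-3), C = -7.

At argument -3: a 0F2 with upper {-}, lower {1, 1}, scaled by C = -7. Verdict: none - at argument -3 the multisets {-} ; {1, 1} match no listed identity.


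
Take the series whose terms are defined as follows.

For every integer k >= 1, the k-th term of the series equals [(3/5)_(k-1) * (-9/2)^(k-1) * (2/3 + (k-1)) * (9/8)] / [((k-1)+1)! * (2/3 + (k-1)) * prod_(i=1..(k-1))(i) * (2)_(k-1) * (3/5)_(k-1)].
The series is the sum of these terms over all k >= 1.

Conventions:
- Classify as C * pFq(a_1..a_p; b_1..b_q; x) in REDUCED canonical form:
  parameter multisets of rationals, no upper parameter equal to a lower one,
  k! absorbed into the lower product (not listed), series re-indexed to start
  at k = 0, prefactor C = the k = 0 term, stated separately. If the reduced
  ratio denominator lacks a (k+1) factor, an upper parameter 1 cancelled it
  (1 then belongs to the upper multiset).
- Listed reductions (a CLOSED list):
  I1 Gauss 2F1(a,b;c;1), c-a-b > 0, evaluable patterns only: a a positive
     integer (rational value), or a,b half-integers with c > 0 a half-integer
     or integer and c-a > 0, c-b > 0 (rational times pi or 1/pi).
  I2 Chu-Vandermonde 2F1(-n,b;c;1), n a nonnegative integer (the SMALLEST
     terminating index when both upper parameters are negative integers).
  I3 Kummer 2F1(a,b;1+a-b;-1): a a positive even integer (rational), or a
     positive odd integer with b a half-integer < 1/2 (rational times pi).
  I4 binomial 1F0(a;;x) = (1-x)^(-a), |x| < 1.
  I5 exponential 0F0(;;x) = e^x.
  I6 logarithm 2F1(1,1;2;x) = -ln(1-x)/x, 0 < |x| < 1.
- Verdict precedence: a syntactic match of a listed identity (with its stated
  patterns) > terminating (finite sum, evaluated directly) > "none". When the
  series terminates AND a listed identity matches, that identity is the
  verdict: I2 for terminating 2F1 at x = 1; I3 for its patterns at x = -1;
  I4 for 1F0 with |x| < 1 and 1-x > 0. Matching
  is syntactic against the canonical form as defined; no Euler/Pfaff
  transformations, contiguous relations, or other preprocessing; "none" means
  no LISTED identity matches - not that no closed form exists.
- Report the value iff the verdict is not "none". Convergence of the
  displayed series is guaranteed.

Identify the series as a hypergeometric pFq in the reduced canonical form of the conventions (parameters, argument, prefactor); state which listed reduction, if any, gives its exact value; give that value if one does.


Classification (C = 9/8): 0F2 with upper {-}, lower {2, 2}, argument x = -9/2. Verdict: none - this 0F2 at x = -9/2 matches no listed pattern, and upper {-} holds no stopper.

Structural cue: t_0 being 9/8, the parameter 3/5 appears in both the upper and lower lists and cancels (alongside the other common factor).
Adjacent-term ratio: r(k) = (-9/2) * 1 / [(k+2) (k+2) (k+1)] ; factor over Q: parameters, x = (-9/2), and C = 9/8.


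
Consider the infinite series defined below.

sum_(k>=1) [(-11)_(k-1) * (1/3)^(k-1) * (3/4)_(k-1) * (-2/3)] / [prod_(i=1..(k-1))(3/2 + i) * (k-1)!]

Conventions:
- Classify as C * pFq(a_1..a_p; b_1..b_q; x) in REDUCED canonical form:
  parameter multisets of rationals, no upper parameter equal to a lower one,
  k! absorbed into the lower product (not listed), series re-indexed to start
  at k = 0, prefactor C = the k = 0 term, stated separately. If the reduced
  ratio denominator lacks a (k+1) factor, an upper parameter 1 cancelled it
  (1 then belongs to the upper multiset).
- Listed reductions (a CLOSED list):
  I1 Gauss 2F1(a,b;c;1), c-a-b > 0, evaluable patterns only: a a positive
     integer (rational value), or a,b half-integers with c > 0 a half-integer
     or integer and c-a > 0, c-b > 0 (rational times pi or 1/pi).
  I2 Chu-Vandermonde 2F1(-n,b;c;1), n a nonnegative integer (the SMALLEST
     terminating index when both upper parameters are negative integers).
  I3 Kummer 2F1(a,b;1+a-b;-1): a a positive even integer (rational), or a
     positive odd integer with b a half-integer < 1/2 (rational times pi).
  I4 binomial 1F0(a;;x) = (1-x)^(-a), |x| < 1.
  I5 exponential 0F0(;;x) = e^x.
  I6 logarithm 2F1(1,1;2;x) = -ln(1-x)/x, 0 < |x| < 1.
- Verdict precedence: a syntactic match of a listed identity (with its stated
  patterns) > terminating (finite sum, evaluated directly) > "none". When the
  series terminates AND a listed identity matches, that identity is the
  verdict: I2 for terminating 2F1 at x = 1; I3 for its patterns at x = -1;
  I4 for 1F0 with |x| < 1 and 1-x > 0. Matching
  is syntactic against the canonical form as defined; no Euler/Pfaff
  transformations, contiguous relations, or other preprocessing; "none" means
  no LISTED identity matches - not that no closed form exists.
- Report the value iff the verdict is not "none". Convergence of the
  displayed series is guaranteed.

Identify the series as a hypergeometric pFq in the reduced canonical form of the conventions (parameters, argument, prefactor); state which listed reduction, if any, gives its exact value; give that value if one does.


Key observation: from the first term -2/3: the lower running product (C = -2/3) is a rising factorial.
Ratio: r(k) = (1/3) * (k-11) (k+3/4) / [(k+5/2) (k+1)] - rational; roots negated = parameters, x = (1/3), C = -2/3.

At argument 1/3: a 2F1 with upper {-11, 3/4}, lower {5/2}, scaled by C = -2/3. Verdict: terminating (-11 upstairs). 12 nonzero terms in all; added directly. Value: -98617309481/334075622400.


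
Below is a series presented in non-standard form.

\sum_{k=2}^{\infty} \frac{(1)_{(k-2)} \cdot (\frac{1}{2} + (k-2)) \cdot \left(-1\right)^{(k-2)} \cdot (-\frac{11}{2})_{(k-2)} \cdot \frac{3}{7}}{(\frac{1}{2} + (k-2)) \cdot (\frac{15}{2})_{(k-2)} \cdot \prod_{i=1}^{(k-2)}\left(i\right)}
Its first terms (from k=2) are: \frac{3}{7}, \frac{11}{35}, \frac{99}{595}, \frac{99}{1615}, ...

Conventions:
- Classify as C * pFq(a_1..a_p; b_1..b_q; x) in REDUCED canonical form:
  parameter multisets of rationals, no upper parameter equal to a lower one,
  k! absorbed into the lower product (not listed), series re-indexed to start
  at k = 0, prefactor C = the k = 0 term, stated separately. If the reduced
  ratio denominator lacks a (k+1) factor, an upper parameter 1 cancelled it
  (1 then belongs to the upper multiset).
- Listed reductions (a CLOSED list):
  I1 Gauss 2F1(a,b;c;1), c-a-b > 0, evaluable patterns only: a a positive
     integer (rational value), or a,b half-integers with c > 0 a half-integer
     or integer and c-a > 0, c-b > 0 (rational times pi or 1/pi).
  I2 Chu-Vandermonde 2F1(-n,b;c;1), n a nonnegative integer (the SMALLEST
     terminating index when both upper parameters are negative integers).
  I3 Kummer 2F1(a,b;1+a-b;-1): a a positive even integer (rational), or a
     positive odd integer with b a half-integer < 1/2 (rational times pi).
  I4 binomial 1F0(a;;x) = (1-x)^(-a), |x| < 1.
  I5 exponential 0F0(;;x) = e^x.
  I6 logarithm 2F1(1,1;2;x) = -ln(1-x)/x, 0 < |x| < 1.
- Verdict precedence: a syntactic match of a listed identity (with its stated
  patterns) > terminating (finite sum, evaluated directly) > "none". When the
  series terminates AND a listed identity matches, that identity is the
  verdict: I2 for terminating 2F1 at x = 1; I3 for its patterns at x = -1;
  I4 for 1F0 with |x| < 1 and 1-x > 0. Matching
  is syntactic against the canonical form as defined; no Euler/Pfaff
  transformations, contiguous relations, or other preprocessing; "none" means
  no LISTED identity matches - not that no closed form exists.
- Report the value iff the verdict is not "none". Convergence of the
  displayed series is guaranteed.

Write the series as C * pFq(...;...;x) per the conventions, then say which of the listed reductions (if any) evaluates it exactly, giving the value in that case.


This is \frac{3}{7} * 2F1(-\frac{11}{2}, 1; \frac{15}{2}; -1) in reduced canonical form. Verdict: the Kummer evaluation I3 matches (x = -1; c = \frac{15}{2} equals 1+a-b for upper {-\frac{11}{2}, 1}: listed pattern). Its exact value is \frac{1287}{4096} \cdot \pi.

Key observation: t_0 being \frac{3}{7}, the product of the first k integers (C = 3/7) is k!.
Consecutive-term ratio: r(k) = -1 * (k-\frac{11}{2}) (k+1) / [(k+\frac{15}{2}) (k+1)] ; factor over Q: parameters, x = -1, and C = \frac{3}{7}.


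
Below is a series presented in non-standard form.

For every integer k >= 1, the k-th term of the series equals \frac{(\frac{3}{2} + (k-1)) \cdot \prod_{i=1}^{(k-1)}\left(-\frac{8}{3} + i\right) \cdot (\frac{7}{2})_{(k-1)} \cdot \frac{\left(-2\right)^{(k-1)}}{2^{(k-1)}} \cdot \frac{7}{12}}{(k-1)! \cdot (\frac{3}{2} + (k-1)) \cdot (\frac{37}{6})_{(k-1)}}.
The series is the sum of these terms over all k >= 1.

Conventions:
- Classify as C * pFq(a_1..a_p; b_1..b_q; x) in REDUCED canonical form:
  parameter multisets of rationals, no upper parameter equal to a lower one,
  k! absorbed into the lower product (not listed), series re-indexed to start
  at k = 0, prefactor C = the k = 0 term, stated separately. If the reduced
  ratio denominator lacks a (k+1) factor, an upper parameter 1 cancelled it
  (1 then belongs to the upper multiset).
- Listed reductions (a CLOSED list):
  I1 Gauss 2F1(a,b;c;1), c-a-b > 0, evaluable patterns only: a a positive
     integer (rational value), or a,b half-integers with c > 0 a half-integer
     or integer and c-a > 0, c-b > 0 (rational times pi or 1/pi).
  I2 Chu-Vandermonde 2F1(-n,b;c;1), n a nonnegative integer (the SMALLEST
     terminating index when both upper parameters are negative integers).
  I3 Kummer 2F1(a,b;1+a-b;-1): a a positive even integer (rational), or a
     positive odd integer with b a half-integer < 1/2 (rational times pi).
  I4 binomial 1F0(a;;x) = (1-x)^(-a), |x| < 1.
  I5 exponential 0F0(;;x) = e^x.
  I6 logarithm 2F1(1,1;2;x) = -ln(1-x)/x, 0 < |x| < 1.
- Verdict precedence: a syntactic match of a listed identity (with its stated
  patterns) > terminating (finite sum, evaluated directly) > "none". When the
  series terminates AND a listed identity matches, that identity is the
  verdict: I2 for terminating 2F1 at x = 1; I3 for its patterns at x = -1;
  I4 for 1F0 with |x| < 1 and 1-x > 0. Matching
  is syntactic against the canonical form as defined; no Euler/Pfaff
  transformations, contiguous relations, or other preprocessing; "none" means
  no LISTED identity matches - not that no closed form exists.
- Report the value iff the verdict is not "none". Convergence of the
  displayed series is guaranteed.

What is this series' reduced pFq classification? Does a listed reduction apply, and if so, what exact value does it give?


Canonical form: C = \frac{7}{12} times 2F1 with upper {-\frac{5}{3}, \frac{7}{2}}, lower {\frac{37}{6}}, x = -1. Verdict: none. No listed pattern accepts 2F1(-\frac{5}{3}, \frac{7}{2}; \frac{37}{6}; -1).

First insight: with t_0 = \frac{7}{12}, k + 3/2 divides numerator and denominator alike; C = 7/12 after cancelling.
Step ratio: r(k) = -1 * (k-\frac{5}{3}) (k+\frac{7}{2}) / [(k+\frac{37}{6}) (k+1)] - poly over poly, x = -1 from leading terms; C = \frac{7}{12} at k = 0.


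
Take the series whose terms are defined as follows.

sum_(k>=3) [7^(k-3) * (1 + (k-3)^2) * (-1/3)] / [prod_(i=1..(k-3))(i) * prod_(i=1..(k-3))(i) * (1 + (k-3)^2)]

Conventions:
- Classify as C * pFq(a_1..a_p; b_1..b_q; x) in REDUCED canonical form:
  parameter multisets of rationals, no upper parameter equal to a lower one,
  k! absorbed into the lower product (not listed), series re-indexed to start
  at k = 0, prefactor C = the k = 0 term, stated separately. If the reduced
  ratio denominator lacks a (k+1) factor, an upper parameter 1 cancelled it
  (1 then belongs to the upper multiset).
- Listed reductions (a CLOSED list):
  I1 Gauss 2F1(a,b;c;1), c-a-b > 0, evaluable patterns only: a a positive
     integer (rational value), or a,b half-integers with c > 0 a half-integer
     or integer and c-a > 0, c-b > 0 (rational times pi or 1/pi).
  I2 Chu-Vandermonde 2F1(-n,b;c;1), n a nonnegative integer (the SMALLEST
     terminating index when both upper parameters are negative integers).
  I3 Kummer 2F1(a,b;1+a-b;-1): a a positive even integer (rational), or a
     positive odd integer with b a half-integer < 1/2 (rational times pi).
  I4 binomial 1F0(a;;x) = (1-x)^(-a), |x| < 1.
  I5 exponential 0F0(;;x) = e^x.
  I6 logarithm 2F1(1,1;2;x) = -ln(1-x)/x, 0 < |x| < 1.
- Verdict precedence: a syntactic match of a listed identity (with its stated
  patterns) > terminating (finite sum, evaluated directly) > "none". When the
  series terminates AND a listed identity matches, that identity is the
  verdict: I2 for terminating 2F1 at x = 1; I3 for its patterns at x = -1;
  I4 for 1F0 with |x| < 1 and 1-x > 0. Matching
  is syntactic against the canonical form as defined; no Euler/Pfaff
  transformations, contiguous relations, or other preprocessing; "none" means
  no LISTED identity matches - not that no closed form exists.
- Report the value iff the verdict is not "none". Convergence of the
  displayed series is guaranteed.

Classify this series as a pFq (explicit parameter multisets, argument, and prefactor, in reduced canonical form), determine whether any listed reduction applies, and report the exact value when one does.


Structural cue: with t_0 = -1/3, the factor k^2 + 1 cancels (top and bottom), leaving C = -1/3, x = 7.
Ratio: r(k) = 7 * 1 / [(k+1) (k+1)] ; factor over Q: parameters, x = 7, and C = -1/3.

This is -1/3 * 0F1(-; 1; 7) in reduced canonical form. Verdict: none here - no I1-I6 shape fits x = 7 with lower {1}.


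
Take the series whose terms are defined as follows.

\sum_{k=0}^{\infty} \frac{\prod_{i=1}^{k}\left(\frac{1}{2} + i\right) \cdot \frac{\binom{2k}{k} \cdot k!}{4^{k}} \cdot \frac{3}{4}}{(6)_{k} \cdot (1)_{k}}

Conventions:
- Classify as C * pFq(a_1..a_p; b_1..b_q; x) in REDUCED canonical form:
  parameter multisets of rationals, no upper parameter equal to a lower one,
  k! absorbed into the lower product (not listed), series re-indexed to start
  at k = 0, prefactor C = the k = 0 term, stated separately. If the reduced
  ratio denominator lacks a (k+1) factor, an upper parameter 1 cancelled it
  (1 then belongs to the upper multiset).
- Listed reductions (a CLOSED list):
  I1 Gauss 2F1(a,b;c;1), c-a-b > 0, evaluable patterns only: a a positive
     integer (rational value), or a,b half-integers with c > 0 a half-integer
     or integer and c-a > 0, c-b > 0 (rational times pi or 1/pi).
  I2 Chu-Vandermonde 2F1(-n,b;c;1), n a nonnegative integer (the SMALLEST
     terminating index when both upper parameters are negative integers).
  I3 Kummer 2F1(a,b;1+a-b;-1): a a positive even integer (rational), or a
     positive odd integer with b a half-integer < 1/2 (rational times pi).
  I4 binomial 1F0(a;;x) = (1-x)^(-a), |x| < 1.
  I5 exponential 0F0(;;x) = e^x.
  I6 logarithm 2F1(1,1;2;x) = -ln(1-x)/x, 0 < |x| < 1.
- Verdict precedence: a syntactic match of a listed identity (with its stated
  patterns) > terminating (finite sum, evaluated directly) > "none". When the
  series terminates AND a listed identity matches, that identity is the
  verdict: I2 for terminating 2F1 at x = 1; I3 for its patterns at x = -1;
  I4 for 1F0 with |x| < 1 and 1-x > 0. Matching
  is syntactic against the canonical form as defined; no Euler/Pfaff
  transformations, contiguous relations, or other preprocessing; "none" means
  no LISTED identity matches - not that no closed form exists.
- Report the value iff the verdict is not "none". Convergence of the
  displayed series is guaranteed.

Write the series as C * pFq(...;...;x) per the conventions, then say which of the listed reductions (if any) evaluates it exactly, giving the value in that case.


Reduced: x = 1, 2F1, upper = {\frac{1}{2}, \frac{3}{2}}, lower = {6}, C = \frac{3}{4}. Verdict (x = 1): the half-integer Gauss pattern (I1) applies (x = 1; upper {\frac{1}{2}, \frac{3}{2}} half-integers, c = 6 in the evaluable pattern). Hence: \frac{2048}{735} / \pi.

The tell: with t_0 = \frac{3}{4}, (1)_k (C = 3/4) is k! itself.
Term ratio: r(k) = 1 * (k+\frac{1}{2}) (k+\frac{3}{2}) / [(k+6) (k+1)] ; factor over Q: parameters, x = 1, and C = \frac{3}{4}.


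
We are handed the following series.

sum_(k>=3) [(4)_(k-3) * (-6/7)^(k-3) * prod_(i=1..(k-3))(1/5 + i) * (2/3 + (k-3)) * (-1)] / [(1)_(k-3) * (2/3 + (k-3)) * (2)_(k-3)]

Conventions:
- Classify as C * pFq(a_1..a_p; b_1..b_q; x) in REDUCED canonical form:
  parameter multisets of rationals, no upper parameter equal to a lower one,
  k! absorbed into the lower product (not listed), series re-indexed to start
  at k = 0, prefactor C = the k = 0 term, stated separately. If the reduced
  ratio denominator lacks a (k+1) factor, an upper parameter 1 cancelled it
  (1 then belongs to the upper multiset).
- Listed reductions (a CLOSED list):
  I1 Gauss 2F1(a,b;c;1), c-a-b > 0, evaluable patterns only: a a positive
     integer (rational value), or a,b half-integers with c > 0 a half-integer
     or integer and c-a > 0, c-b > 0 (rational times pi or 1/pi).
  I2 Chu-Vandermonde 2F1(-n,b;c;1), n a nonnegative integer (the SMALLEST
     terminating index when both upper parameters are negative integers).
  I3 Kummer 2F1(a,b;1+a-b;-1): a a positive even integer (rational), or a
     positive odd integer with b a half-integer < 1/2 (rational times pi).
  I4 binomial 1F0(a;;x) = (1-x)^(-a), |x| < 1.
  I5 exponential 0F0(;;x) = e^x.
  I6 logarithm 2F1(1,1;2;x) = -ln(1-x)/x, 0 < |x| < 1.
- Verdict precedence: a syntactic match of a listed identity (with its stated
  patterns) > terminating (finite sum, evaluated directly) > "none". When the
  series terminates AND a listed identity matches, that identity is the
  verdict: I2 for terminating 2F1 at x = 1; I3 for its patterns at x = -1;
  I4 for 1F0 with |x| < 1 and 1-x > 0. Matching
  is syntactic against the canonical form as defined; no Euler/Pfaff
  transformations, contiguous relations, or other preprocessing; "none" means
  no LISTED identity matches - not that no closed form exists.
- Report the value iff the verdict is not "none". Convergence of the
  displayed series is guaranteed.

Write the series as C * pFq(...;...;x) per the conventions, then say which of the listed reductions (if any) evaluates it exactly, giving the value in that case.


Prefactor -1, argument -6/7: 2F1 with upper {6/5, 4} over lower {2}. Verdict: none - at argument -6/7 the multisets {6/5, 4} ; {2} match no listed identity.

Key step: t_0 being -1, the running product (C = -1, x = -6/7) telescopes to a rising factorial.
Term ratio: r(k) = (-6/7) * (k+6/5) (k+4) / [(k+2) (k+1)] ; factor over Q: parameters, x = (-6/7), and C = -1.


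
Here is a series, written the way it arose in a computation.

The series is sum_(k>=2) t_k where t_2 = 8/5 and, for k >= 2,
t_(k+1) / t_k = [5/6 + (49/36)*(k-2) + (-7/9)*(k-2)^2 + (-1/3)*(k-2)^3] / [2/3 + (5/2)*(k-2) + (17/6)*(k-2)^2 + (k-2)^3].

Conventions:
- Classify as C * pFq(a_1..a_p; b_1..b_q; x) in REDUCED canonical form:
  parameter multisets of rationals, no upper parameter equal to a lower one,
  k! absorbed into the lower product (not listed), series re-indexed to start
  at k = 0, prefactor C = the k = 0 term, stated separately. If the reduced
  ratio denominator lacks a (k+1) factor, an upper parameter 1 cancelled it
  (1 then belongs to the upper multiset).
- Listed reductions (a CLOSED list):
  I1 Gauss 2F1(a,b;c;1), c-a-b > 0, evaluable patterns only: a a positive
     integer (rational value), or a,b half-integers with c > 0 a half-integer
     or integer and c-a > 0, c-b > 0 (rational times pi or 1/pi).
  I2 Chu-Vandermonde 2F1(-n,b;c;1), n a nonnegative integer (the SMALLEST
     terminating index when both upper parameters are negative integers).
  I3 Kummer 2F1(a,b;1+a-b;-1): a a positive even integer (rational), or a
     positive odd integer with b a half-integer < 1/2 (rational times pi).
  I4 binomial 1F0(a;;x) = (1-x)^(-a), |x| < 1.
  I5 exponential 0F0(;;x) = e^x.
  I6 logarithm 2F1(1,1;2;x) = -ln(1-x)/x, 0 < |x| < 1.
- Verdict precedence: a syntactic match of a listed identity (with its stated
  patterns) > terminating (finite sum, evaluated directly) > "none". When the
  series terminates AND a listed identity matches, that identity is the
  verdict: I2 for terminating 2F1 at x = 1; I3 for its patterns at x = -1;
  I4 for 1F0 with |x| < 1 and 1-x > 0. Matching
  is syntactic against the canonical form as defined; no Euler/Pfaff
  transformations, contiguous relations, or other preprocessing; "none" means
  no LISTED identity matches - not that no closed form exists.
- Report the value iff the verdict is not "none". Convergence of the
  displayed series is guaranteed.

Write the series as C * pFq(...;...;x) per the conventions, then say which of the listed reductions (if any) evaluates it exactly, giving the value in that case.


Classification (C = 8/5): 2F1 with upper {-3/2, 10/3}, lower {4/3}, argument x = -1/3. Verdict: none. A 2F1 with upper {-3/2, 10/3} fits none of I1-I6 at x = -1/3; the sum runs forever.

Key observation: x = (-1/3) and roots of the ratio polynomials (C = 8/5, x = -1/3) are the negated parameters.
Adjacent-term ratio: r(k) = (-1/3) * (k-3/2) (k+10/3) / [(k+4/3) (k+1)] ; factor over Q: parameters, x = (-1/3), and C = 8/5.


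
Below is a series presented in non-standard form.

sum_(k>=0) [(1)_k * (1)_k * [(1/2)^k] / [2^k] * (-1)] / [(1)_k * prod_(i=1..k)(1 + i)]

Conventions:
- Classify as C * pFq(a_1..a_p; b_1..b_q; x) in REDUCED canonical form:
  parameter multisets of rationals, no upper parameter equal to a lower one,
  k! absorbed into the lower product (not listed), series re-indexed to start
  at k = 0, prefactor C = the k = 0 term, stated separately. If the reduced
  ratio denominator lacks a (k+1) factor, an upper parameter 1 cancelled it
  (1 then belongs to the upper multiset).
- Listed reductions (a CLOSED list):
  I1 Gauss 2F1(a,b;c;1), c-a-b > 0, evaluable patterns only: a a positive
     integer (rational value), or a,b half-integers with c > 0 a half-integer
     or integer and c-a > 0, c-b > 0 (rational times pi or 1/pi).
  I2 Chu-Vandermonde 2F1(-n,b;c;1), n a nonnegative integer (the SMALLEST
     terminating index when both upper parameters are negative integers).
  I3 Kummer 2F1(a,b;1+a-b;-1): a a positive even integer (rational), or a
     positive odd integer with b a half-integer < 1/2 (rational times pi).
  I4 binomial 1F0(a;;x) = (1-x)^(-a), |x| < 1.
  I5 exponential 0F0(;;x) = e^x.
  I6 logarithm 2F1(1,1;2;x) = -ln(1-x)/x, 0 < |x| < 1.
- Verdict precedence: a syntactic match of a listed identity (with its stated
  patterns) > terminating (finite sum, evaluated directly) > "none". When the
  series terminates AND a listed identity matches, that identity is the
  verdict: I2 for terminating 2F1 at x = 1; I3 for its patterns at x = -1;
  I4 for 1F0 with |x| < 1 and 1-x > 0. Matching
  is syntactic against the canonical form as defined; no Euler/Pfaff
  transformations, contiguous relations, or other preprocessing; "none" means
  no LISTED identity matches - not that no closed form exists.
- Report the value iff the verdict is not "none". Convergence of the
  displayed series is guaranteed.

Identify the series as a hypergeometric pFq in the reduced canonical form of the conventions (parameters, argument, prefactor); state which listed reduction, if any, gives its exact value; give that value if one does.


With C = -1: the canonical form is 2F1(1, 1; 2; 1/4). Verdict: this is the logarithmic series (I6) (the logarithm: parameters (1,1;2), x = 1/4). Its exact value is 4 * ln(3/4).

Key step: from the first term -1: the lower running product (C = -1) is a rising factorial.
Adjacent-term ratio: r(k) = (1/4) * (k+1) (k+1) / [(k+2) (k+1)] ; factor over Q: parameters, x = (1/4), and C = -1.


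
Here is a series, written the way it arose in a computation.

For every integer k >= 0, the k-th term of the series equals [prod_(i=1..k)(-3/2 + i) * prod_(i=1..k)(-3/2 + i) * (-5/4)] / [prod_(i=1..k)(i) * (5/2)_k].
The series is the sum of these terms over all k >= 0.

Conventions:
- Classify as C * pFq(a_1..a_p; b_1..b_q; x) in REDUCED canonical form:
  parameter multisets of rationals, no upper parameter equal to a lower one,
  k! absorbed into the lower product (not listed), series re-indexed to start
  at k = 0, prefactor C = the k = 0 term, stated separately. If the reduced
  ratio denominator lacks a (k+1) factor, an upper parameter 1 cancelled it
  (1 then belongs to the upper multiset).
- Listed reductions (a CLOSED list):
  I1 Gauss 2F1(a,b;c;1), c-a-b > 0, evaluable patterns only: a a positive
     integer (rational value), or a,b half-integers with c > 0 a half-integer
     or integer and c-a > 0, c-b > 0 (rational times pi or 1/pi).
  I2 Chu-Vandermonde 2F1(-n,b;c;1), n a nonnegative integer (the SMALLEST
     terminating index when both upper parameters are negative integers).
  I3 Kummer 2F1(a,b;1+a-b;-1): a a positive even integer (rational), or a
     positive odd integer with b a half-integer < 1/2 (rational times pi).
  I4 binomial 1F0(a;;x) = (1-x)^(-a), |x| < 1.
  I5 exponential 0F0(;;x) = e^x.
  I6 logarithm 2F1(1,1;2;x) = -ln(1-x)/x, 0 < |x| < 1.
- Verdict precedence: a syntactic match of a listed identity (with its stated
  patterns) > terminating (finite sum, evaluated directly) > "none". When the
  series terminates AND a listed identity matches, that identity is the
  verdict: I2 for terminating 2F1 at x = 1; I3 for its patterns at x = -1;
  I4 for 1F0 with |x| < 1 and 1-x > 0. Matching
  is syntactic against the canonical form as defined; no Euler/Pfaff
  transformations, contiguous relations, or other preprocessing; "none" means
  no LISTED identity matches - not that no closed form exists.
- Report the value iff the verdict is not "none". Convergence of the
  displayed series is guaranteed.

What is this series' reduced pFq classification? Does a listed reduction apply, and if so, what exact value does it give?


At argument 1: a 2F1 with upper {-1/2, -1/2}, lower {5/2}, scaled by C = -5/4. Verdict at x = 1: Gauss's theorem I1 (half-integer case) matches (x = 1; upper {-1/2, -1/2} half-integers, c = 5/2 in the evaluable pattern). Its exact value is (-225/512) * pi.

First insight: from the first term -5/4: the running product (C = -5/4) telescopes to a rising factorial.
Consecutive-term ratio: r(k) = 1 * (k-1/2) (k-1/2) / [(k+5/2) (k+1)] - rational; roots negated = parameters, x = 1, C = -5/4.


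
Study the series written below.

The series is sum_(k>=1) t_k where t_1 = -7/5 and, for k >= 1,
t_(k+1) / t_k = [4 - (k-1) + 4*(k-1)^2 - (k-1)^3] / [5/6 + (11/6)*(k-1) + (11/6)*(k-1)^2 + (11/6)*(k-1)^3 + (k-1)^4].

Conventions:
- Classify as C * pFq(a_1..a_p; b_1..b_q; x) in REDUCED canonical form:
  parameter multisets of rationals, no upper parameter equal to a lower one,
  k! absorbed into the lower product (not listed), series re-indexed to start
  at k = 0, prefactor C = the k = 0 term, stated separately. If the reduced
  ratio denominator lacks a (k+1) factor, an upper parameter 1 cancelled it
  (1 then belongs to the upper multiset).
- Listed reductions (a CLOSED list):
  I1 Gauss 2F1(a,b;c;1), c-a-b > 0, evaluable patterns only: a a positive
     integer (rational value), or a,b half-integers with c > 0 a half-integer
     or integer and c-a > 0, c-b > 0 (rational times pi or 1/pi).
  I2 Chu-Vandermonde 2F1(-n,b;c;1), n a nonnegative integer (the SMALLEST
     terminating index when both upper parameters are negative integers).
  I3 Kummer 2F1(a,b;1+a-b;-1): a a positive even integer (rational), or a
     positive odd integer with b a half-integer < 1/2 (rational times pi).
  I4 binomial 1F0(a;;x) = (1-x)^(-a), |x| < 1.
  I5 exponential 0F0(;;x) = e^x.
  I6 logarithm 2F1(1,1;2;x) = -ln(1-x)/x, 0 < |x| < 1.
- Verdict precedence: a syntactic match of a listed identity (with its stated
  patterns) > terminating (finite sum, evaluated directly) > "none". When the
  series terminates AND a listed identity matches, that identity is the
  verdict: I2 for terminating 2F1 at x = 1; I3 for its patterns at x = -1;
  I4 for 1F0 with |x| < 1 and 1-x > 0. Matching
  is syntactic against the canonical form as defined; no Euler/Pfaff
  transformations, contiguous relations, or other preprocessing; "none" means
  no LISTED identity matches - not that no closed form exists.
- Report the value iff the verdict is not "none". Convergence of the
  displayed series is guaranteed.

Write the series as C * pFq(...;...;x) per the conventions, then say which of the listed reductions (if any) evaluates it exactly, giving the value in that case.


Classification (C = -7/5): 1F1 with upper {-4}, lower {5/6}, argument x = -1. Verdict: terminating - upper -4 stops the sum at k = 4; the 5 terms are added exactly. Value: -1612471/107525.

Key step: t_0 = -7/5 here, and factor the ratio over Q (C = -7/5, x = -1): negated roots = parameters.
Term ratio: r(k) = (-1) * (k-4) / [(k+5/6) (k+1)] ; factor over Q: parameters, x = (-1), and C = -7/5.
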